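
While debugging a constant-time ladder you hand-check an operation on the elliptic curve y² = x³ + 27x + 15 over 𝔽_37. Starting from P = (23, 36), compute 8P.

Double-and-add on 8 = (1000)₂. Start with P = (23, 36) for the leading 1-bit.
double: tangent at (23, 36): λ = (3·23² + 27)/(2·36) ≡ 23/35. 35⁻¹ ≡ 18 (mod 37), so λ ≡ 23·18 ≡ 7.
  x = λ² - 23 - 23 = 49 - 46 ≡ 3; y = λ·(23 - 3) - 36 ≡ 30. → (3, 30)
double: tangent at (3, 30): λ = (3·3² + 27)/(2·30) ≡ 17/23. 23⁻¹ ≡ 29 (mod 37), so λ ≡ 17·29 ≡ 12.
  x = λ² - 3 - 3 = 144 - 6 ≡ 27; y = λ·(3 - 27) - 30 ≡ 15. → (27, 15)
double: tangent at (27, 15): λ = (3·27² + 27)/(2·15) ≡ 31/30. 30⁻¹ ≡ 21 (mod 37) since 30·21 = 630 ≡ 1, so λ ≡ 31·21 ≡ 22.
  x = λ² - 27 - 27 = 484 - 54 ≡ 23; y = λ·(27 - 23) - 15 ≡ 36. → (23, 36)

(23, 36)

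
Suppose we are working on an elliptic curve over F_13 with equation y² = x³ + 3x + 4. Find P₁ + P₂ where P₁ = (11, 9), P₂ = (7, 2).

(11, 9) + (7, 2). λ = (2 - 9)/(7 - 11) ≡ 6/9 mod 13. 9⁻¹ ≡ 3 (mod 13) since 9·3 = 27 ≡ 1, so λ ≡ 5.
  x = λ² - 11 - 7 = 25 - 18 ≡ 7; y = λ·(11 - 7) - 9 ≡ 11. → (7, 11)

(7, 11)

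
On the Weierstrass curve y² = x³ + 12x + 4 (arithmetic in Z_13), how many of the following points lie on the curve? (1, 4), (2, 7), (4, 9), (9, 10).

(1, 4): 4² ≡ 3, rhs ≡ 4 → off.
(2, 7): 7² ≡ 10, rhs ≡ 10 → on.
(4, 9): 9² ≡ 3, rhs ≡ 12 → off.
(9, 10): 10² ≡ 9, rhs ≡ 9 → on.

2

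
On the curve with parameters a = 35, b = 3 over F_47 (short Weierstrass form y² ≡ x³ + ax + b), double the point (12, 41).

(26, 26)

tangent at (12, 41): λ = (3·12² + 35)/(2·41) ≡ 44/35. 35⁻¹ ≡ 43 (mod 47), so λ ≡ 44·43 ≡ 12.
  x = λ² - 12 - 12 = 144 - 24 ≡ 26; y = λ·(12 - 26) - 41 ≡ 26. → (26, 26)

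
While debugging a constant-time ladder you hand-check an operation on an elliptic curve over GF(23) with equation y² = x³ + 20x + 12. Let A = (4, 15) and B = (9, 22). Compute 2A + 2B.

(16, 9)

First 2A:
Repeated addition: build up to 2A.
2A: tangent at (4, 15): λ = (3·4² + 20)/(2·15) ≡ 22/7. 7⁻¹ ≡ 10 (mod 23), so λ ≡ 22·10 ≡ 13.
  x = λ² - 4 - 4 = 169 - 8 ≡ 0; y = λ·(4 - 0) - 15 ≡ 14. → (0, 14)
2A = (0, 14).
Next 2B:
Repeated addition: build up to 2B.
2B: tangent at (9, 22): λ = (3·9² + 20)/(2·22) ≡ 10/21. 21⁻¹ ≡ 11 (mod 23), so λ ≡ 10·11 ≡ 18.
  x = λ² - 9 - 9 = 324 - 18 ≡ 7; y = λ·(9 - 7) - 22 ≡ 14. → (7, 14)
2B = (7, 14).
Finally 2A + 2B:
(0, 14) + (7, 14). λ = (14 - 14)/(7 - 0) ≡ 0/7 mod 23. 7⁻¹ ≡ 10 (mod 23), so λ ≡ 0.
  x = λ² - 0 - 7 = 0 - 7 ≡ 16; y = λ·(0 - 16) - 14 ≡ 9. → (16, 9)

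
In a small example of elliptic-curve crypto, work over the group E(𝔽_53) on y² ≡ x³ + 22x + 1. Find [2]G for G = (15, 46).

tangent at (15, 46): λ = (3·15² + 22)/(2·46) ≡ 8/39. 39⁻¹ ≡ 34 (mod 53), so λ ≡ 8·34 ≡ 7.
  x = λ² - 15 - 15 = 49 - 30 ≡ 19; y = λ·(15 - 19) - 46 ≡ 32. → (19, 32)

(19, 32)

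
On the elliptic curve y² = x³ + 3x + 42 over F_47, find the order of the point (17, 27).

2P: tangent at (17, 27): λ = (3·17² + 3)/(2·27) ≡ 24/7. 7⁻¹ ≡ 27 (mod 47), so λ ≡ 24·27 ≡ 37.
  x = λ² - 17 - 17 = 1369 - 34 ≡ 19; y = λ·(17 - 19) - 27 ≡ 40. → (19, 40)
3P: (19, 40) + (17, 27). λ = (27 - 40)/(17 - 19) ≡ 34/45 mod 47. 45⁻¹ ≡ 23 (mod 47) since 45·23 = 1035 ≡ 1, so λ ≡ 30.
  x = λ² - 19 - 17 = 900 - 36 ≡ 18; y = λ·(19 - 18) - 40 ≡ 37. → (18, 37)
4P: (18, 37) + (17, 27). λ = (27 - 37)/(17 - 18) ≡ 37/46 mod 47. 46⁻¹ ≡ 46 (mod 47) since 46·46 = 2116 ≡ 1, so λ ≡ 10.
  x = λ² - 18 - 17 = 100 - 35 ≡ 18; y = λ·(18 - 18) - 37 ≡ 10. → (18, 10)
5P: (18, 10) + (17, 27). λ = (27 - 10)/(17 - 18) ≡ 17/46 mod 47. 46⁻¹ ≡ 46 (mod 47), so λ ≡ 30.
  x = λ² - 18 - 17 = 900 - 35 ≡ 19; y = λ·(18 - 19) - 10 ≡ 7. → (19, 7)
6P: (19, 7) + (17, 27). λ = (27 - 7)/(17 - 19) ≡ 20/45 mod 47. 45⁻¹ ≡ 23 (mod 47), so λ ≡ 37.
  x = λ² - 19 - 17 = 1369 - 36 ≡ 17; y = λ·(19 - 17) - 7 ≡ 20. → (17, 20)
7P: (17, 20) + (17, 27): same x and y₁ ≡ -y₂, so the sum is O.
7P = O, so the order is 7.

7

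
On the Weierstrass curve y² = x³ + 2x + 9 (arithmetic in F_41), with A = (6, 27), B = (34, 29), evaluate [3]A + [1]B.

First 3A:
Repeated addition: build up to 3A.
2A: tangent at (6, 27): λ = (3·6² + 2)/(2·27) ≡ 28/13. 13⁻¹ ≡ 19 (mod 41), so λ ≡ 28·19 ≡ 40.
  x = λ² - 6 - 6 = 1600 - 12 ≡ 30; y = λ·(6 - 30) - 27 ≡ 38. → (30, 38)
3A: (30, 38) + (6, 27). λ = (27 - 38)/(6 - 30) ≡ 30/17 mod 41. 17⁻¹ ≡ 29 (mod 41), so λ ≡ 9.
  x = λ² - 30 - 6 = 81 - 36 ≡ 4; y = λ·(30 - 4) - 38 ≡ 32. → (4, 32)
3A = (4, 32).
Finally 3A + B:
(4, 32) + (34, 29). λ = (29 - 32)/(34 - 4) ≡ 38/30 mod 41. 30⁻¹ ≡ 26 (mod 41) since 30·26 = 780 ≡ 1, so λ ≡ 4.
  x = λ² - 4 - 34 = 16 - 38 ≡ 19; y = λ·(4 - 19) - 32 ≡ 31. → (19, 31)

(19, 31)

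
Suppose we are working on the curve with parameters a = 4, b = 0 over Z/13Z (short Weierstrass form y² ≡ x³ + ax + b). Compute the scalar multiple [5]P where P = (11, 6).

(11, 6)

Repeated addition: build up to 5P.
2P: tangent at (11, 6): λ = (3·11² + 4)/(2·6) ≡ 3/12. 12⁻¹ ≡ 12 (mod 13), so λ ≡ 3·12 ≡ 10.
  x = λ² - 11 - 11 = 100 - 22 ≡ 0; y = λ·(11 - 0) - 6 ≡ 0. → (0, 0)
3P: (0, 0) + (11, 6). λ = (6 - 0)/(11 - 0) ≡ 6/11 mod 13. 11⁻¹ ≡ 6 (mod 13), so λ ≡ 10.
  x = λ² - 0 - 11 = 100 - 11 ≡ 11; y = λ·(0 - 11) - 0 ≡ 7. → (11, 7)
4P: (11, 7) + (11, 6): same x and y₁ ≡ -y₂, so the sum is O.
5P: O + (11, 6) = (11, 6) (identity).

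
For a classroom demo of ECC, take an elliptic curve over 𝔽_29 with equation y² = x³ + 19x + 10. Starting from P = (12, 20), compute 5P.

O

Repeated addition: build up to 5P.
2P: tangent at (12, 20): λ = (3·12² + 19)/(2·20) ≡ 16/11. 11⁻¹ ≡ 8 (mod 29) since 11·8 = 88 ≡ 1, so λ ≡ 16·8 ≡ 12.
  x = λ² - 12 - 12 = 144 - 24 ≡ 4; y = λ·(12 - 4) - 20 ≡ 18. → (4, 18)
3P: (4, 18) + (12, 20). λ = (20 - 18)/(12 - 4) ≡ 2/8 mod 29. 8⁻¹ ≡ 11 (mod 29), so λ ≡ 22.
  x = λ² - 4 - 12 = 484 - 16 ≡ 4; y = λ·(4 - 4) - 18 ≡ 11. → (4, 11)
4P: (4, 11) + (12, 20). λ = (20 - 11)/(12 - 4) ≡ 9/8 mod 29. 8⁻¹ ≡ 11 (mod 29) since 8·11 = 88 ≡ 1, so λ ≡ 12.
  x = λ² - 4 - 12 = 144 - 16 ≡ 12; y = λ·(4 - 12) - 11 ≡ 9. → (12, 9)
5P: (12, 9) + (12, 20): same x and y₁ ≡ -y₂, so the sum is O.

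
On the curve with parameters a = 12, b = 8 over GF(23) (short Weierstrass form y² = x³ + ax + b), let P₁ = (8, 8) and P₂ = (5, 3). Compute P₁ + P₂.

(0, 13)

(8, 8) + (5, 3). λ = (3 - 8)/(5 - 8) ≡ 18/20 mod 23. 20⁻¹ ≡ 15 (mod 23), so λ ≡ 17.
  x = λ² - 8 - 5 = 289 - 13 ≡ 0; y = λ·(8 - 0) - 8 ≡ 13. → (0, 13)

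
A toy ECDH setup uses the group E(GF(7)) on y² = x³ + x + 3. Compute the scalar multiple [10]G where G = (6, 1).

(6, 1)

Repeated addition: build up to 10G.
2G: tangent at (6, 1): λ = (3·6² + 1)/(2·1) ≡ 4/2. 2⁻¹ ≡ 4 (mod 7), so λ ≡ 4·4 ≡ 2.
  x = λ² - 6 - 6 = 4 - 12 ≡ 6; y = λ·(6 - 6) - 1 ≡ 6. → (6, 6)
3G: (6, 6) + (6, 1): same x and y₁ ≡ -y₂, so the sum is the point at infinity.
4G: the point at infinity + (6, 1) = (6, 1) (identity).
5G: tangent at (6, 1): λ = (3·6² + 1)/(2·1) ≡ 4/2. 2⁻¹ ≡ 4 (mod 7) since 2·4 = 8 ≡ 1, so λ ≡ 4·4 ≡ 2.
  x = λ² - 6 - 6 = 4 - 12 ≡ 6; y = λ·(6 - 6) - 1 ≡ 6. → (6, 6)
6G: (6, 6) + (6, 1): same x and y₁ ≡ -y₂, so the sum is the point at infinity.
7G: the point at infinity + (6, 1) = (6, 1) (identity).
8G: tangent at (6, 1): λ = (3·6² + 1)/(2·1) ≡ 4/2. 2⁻¹ ≡ 4 (mod 7) since 2·4 = 8 ≡ 1, so λ ≡ 4·4 ≡ 2.
  x = λ² - 6 - 6 = 4 - 12 ≡ 6; y = λ·(6 - 6) - 1 ≡ 6. → (6, 6)
9G: (6, 6) + (6, 1): same x and y₁ ≡ -y₂, so the sum is the point at infinity.
10G: the point at infinity + (6, 1) = (6, 1) (identity).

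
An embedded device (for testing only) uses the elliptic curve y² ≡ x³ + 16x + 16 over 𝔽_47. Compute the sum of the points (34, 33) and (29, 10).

(39, 38)

(34, 33) + (29, 10). λ = (10 - 33)/(29 - 34) ≡ 24/42 mod 47. 42⁻¹ ≡ 28 (mod 47), so λ ≡ 14.
  x = λ² - 34 - 29 = 196 - 63 ≡ 39; y = λ·(34 - 39) - 33 ≡ 38. → (39, 38)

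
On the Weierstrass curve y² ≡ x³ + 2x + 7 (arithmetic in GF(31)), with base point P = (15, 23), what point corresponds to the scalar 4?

(17, 5)

Double-and-add on 4 = (100)₂. Start with P = (15, 23) for the leading 1-bit.
double: tangent at (15, 23): λ = (3·15² + 2)/(2·23) ≡ 26/15. 15⁻¹ ≡ 29 (mod 31), so λ ≡ 26·29 ≡ 10.
  x = λ² - 15 - 15 = 100 - 30 ≡ 8; y = λ·(15 - 8) - 23 ≡ 16. → (8, 16)
double: tangent at (8, 16): λ = (3·8² + 2)/(2·16) ≡ 8/1. 1⁻¹ ≡ 1 (mod 31), so λ ≡ 8·1 ≡ 8.
  x = λ² - 8 - 8 = 64 - 16 ≡ 17; y = λ·(8 - 17) - 16 ≡ 5. → (17, 5)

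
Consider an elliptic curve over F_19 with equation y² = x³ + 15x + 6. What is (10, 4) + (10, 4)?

tangent at (10, 4): λ = (3·10² + 15)/(2·4) ≡ 11/8. 8⁻¹ ≡ 12 (mod 19), so λ ≡ 11·12 ≡ 18.
  x = λ² - 10 - 10 = 324 - 20 ≡ 0; y = λ·(10 - 0) - 4 ≡ 5. → (0, 5)

(0, 5)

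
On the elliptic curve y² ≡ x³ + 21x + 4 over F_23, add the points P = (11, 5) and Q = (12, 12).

(3, 5)

(11, 5) + (12, 12). λ = (12 - 5)/(12 - 11) ≡ 7/1 mod 23. 1⁻¹ ≡ 1 (mod 23) since 1·1 = 1 ≡ 1, so λ ≡ 7.
  x = λ² - 11 - 12 = 49 - 23 ≡ 3; y = λ·(11 - 3) - 5 ≡ 5. → (3, 5)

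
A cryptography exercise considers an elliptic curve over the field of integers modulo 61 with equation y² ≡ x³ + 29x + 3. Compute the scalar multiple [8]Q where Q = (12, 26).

Repeated addition: build up to 8Q.
2Q: tangent at (12, 26): λ = (3·12² + 29)/(2·26) ≡ 34/52. 52⁻¹ ≡ 27 (mod 61), so λ ≡ 34·27 ≡ 3.
  x = λ² - 12 - 12 = 9 - 24 ≡ 46; y = λ·(12 - 46) - 26 ≡ 55. → (46, 55)
3Q: (46, 55) + (12, 26). λ = (26 - 55)/(12 - 46) ≡ 32/27 mod 61. 27⁻¹ ≡ 52 (mod 61), so λ ≡ 17.
  x = λ² - 46 - 12 = 289 - 58 ≡ 48; y = λ·(46 - 48) - 55 ≡ 33. → (48, 33)
4Q: (48, 33) + (12, 26). λ = (26 - 33)/(12 - 48) ≡ 54/25 mod 61. 25⁻¹ ≡ 22 (mod 61), so λ ≡ 29.
  x = λ² - 48 - 12 = 841 - 60 ≡ 49; y = λ·(48 - 49) - 33 ≡ 60. → (49, 60)
5Q: (49, 60) + (12, 26). λ = (26 - 60)/(12 - 49) ≡ 27/24 mod 61. 24⁻¹ ≡ 28 (mod 61), so λ ≡ 24.
  x = λ² - 49 - 12 = 576 - 61 ≡ 27; y = λ·(49 - 27) - 60 ≡ 41. → (27, 41)
6Q: (27, 41) + (12, 26). λ = (26 - 41)/(12 - 27) ≡ 46/46 mod 61. 46⁻¹ ≡ 4 (mod 61), so λ ≡ 1.
  x = λ² - 27 - 12 = 1 - 39 ≡ 23; y = λ·(27 - 23) - 41 ≡ 24. → (23, 24)
7Q: (23, 24) + (12, 26). λ = (26 - 24)/(12 - 23) ≡ 2/50 mod 61. 50⁻¹ ≡ 11 (mod 61), so λ ≡ 22.
  x = λ² - 23 - 12 = 484 - 35 ≡ 22; y = λ·(23 - 22) - 24 ≡ 59. → (22, 59)
8Q: (22, 59) + (12, 26). λ = (26 - 59)/(12 - 22) ≡ 28/51 mod 61. 51⁻¹ ≡ 6 (mod 61) since 51·6 = 306 ≡ 1, so λ ≡ 46.
  x = λ² - 22 - 12 = 2116 - 34 ≡ 8; y = λ·(22 - 8) - 59 ≡ 36. → (8, 36)

(8, 36)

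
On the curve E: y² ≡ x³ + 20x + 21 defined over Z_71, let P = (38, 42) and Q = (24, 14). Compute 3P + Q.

(60, 48)

First 3P:
Repeated addition: build up to 3P.
2P: tangent at (38, 42): λ = (3·38² + 20)/(2·42) ≡ 21/13. 13⁻¹ ≡ 11 (mod 71), so λ ≡ 21·11 ≡ 18.
  x = λ² - 38 - 38 = 324 - 76 ≡ 35; y = λ·(38 - 35) - 42 ≡ 12. → (35, 12)
3P: (35, 12) + (38, 42). λ = (42 - 12)/(38 - 35) ≡ 30/3 mod 71. 3⁻¹ ≡ 24 (mod 71), so λ ≡ 10.
  x = λ² - 35 - 38 = 100 - 73 ≡ 27; y = λ·(35 - 27) - 12 ≡ 68. → (27, 68)
3P = (27, 68).
Finally 3P + Q:
(27, 68) + (24, 14). λ = (14 - 68)/(24 - 27) ≡ 17/68 mod 71. 68⁻¹ ≡ 47 (mod 71) since 68·47 = 3196 ≡ 1, so λ ≡ 18.
  x = λ² - 27 - 24 = 324 - 51 ≡ 60; y = λ·(27 - 60) - 68 ≡ 48. → (60, 48)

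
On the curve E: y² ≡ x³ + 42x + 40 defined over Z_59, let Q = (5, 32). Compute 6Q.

Repeated addition: build up to 6Q.
2Q: tangent at (5, 32): λ = (3·5² + 42)/(2·32) ≡ 58/5. 5⁻¹ ≡ 12 (mod 59) since 5·12 = 60 ≡ 1, so λ ≡ 58·12 ≡ 47.
  x = λ² - 5 - 5 = 2209 - 10 ≡ 16; y = λ·(5 - 16) - 32 ≡ 41. → (16, 41)
3Q: (16, 41) + (5, 32). λ = (32 - 41)/(5 - 16) ≡ 50/48 mod 59. 48⁻¹ ≡ 16 (mod 59), so λ ≡ 33.
  x = λ² - 16 - 5 = 1089 - 21 ≡ 6; y = λ·(16 - 6) - 41 ≡ 53. → (6, 53)
4Q: (6, 53) + (5, 32). λ = (32 - 53)/(5 - 6) ≡ 38/58 mod 59. 58⁻¹ ≡ 58 (mod 59), so λ ≡ 21.
  x = λ² - 6 - 5 = 441 - 11 ≡ 17; y = λ·(6 - 17) - 53 ≡ 11. → (17, 11)
5Q: (17, 11) + (5, 32). λ = (32 - 11)/(5 - 17) ≡ 21/47 mod 59. 47⁻¹ ≡ 54 (mod 59) since 47·54 = 2538 ≡ 1, so λ ≡ 13.
  x = λ² - 17 - 5 = 169 - 22 ≡ 29; y = λ·(17 - 29) - 11 ≡ 10. → (29, 10)
6Q: (29, 10) + (5, 32). λ = (32 - 10)/(5 - 29) ≡ 22/35 mod 59. 35⁻¹ ≡ 27 (mod 59) since 35·27 = 945 ≡ 1, so λ ≡ 4.
  x = λ² - 29 - 5 = 16 - 34 ≡ 41; y = λ·(29 - 41) - 10 ≡ 1. → (41, 1)

(41, 1)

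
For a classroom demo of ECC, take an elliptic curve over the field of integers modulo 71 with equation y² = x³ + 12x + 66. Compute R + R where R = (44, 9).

(47, 15)

tangent at (44, 9): λ = (3·44² + 12)/(2·9) ≡ 69/18. 18⁻¹ ≡ 4 (mod 71) since 18·4 = 72 ≡ 1, so λ ≡ 69·4 ≡ 63.
  x = λ² - 44 - 44 = 3969 - 88 ≡ 47; y = λ·(44 - 47) - 9 ≡ 15. → (47, 15)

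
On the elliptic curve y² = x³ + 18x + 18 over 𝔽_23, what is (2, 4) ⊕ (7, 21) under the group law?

(2, 4) + (7, 21). λ = (21 - 4)/(7 - 2) ≡ 17/5 mod 23. 5⁻¹ ≡ 14 (mod 23), so λ ≡ 8.
  x = λ² - 2 - 7 = 64 - 9 ≡ 9; y = λ·(2 - 9) - 4 ≡ 9. → (9, 9)

(9, 9)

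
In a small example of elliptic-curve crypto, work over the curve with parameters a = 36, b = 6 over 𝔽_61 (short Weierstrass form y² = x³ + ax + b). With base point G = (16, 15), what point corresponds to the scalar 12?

Repeated addition: build up to 12G.
2G: tangent at (16, 15): λ = (3·16² + 36)/(2·15) ≡ 11/30. 30⁻¹ ≡ 59 (mod 61), so λ ≡ 11·59 ≡ 39.
  x = λ² - 16 - 16 = 1521 - 32 ≡ 25; y = λ·(16 - 25) - 15 ≡ 0. → (25, 0)
3G: (25, 0) + (16, 15). λ = (15 - 0)/(16 - 25) ≡ 15/52 mod 61. 52⁻¹ ≡ 27 (mod 61), so λ ≡ 39.
  x = λ² - 25 - 16 = 1521 - 41 ≡ 16; y = λ·(25 - 16) - 0 ≡ 46. → (16, 46)
4G: (16, 46) + (16, 15): same x and y₁ ≡ -y₂, so the sum is 𝒪.
5G: 𝒪 + (16, 15) = (16, 15) (identity).
6G: tangent at (16, 15): λ = (3·16² + 36)/(2·15) ≡ 11/30. 30⁻¹ ≡ 59 (mod 61) since 30·59 = 1770 ≡ 1, so λ ≡ 11·59 ≡ 39.
  x = λ² - 16 - 16 = 1521 - 32 ≡ 25; y = λ·(16 - 25) - 15 ≡ 0. → (25, 0)
7G: (25, 0) + (16, 15). λ = (15 - 0)/(16 - 25) ≡ 15/52 mod 61. 52⁻¹ ≡ 27 (mod 61), so λ ≡ 39.
  x = λ² - 25 - 16 = 1521 - 41 ≡ 16; y = λ·(25 - 16) - 0 ≡ 46. → (16, 46)
8G: (16, 46) + (16, 15): same x and y₁ ≡ -y₂, so the sum is 𝒪.
9G: 𝒪 + (16, 15) = (16, 15) (identity).
10G: tangent at (16, 15): λ = (3·16² + 36)/(2·15) ≡ 11/30. 30⁻¹ ≡ 59 (mod 61), so λ ≡ 11·59 ≡ 39.
  x = λ² - 16 - 16 = 1521 - 32 ≡ 25; y = λ·(16 - 25) - 15 ≡ 0. → (25, 0)
11G: (25, 0) + (16, 15). λ = (15 - 0)/(16 - 25) ≡ 15/52 mod 61. 52⁻¹ ≡ 27 (mod 61), so λ ≡ 39.
  x = λ² - 25 - 16 = 1521 - 41 ≡ 16; y = λ·(25 - 16) - 0 ≡ 46. → (16, 46)
12G: (16, 46) + (16, 15): same x and y₁ ≡ -y₂, so the sum is 𝒪.

O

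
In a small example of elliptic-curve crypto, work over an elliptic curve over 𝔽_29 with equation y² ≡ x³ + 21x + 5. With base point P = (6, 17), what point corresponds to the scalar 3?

Repeated addition: build up to 3P.
2P: tangent at (6, 17): λ = (3·6² + 21)/(2·17) ≡ 13/5. 5⁻¹ ≡ 6 (mod 29), so λ ≡ 13·6 ≡ 20.
  x = λ² - 6 - 6 = 400 - 12 ≡ 11; y = λ·(6 - 11) - 17 ≡ 28. → (11, 28)
3P: (11, 28) + (6, 17). λ = (17 - 28)/(6 - 11) ≡ 18/24 mod 29. 24⁻¹ ≡ 23 (mod 29), so λ ≡ 8.
  x = λ² - 11 - 6 = 64 - 17 ≡ 18; y = λ·(11 - 18) - 28 ≡ 3. → (18, 3)

(18, 3)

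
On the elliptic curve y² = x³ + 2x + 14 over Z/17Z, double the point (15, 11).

tangent at (15, 11): λ = (3·15² + 2)/(2·11) ≡ 14/5. 5⁻¹ ≡ 7 (mod 17), so λ ≡ 14·7 ≡ 13.
  x = λ² - 15 - 15 = 169 - 30 ≡ 3; y = λ·(15 - 3) - 11 ≡ 9. → (3, 9)

(3, 9)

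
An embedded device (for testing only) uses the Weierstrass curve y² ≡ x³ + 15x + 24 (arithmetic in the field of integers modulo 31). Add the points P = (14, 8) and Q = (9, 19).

(14, 8) + (9, 19). λ = (19 - 8)/(9 - 14) ≡ 11/26 mod 31. 26⁻¹ ≡ 6 (mod 31), so λ ≡ 4.
  x = λ² - 14 - 9 = 16 - 23 ≡ 24; y = λ·(14 - 24) - 8 ≡ 14. → (24, 14)

(24, 14)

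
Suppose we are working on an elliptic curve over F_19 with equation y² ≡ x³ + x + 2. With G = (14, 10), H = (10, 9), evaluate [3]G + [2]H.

First 3G:
Repeated addition: build up to 3G.
2G: tangent at (14, 10): λ = (3·14² + 1)/(2·10) ≡ 0/1. 1⁻¹ ≡ 1 (mod 19) since 1·1 = 1 ≡ 1, so λ ≡ 0·1 ≡ 0.
  x = λ² - 14 - 14 = 0 - 28 ≡ 10; y = λ·(14 - 10) - 10 ≡ 9. → (10, 9)
3G: (10, 9) + (14, 10). λ = (10 - 9)/(14 - 10) ≡ 1/4 mod 19. 4⁻¹ ≡ 5 (mod 19), so λ ≡ 5.
  x = λ² - 10 - 14 = 25 - 24 ≡ 1; y = λ·(10 - 1) - 9 ≡ 17. → (1, 17)
3G = (1, 17).
Next 2H:
Repeated addition: build up to 2H.
2H: tangent at (10, 9): λ = (3·10² + 1)/(2·9) ≡ 16/18. 18⁻¹ ≡ 18 (mod 19), so λ ≡ 16·18 ≡ 3.
  x = λ² - 10 - 10 = 9 - 20 ≡ 8; y = λ·(10 - 8) - 9 ≡ 16. → (8, 16)
2H = (8, 16).
Finally 3G + 2H:
(1, 17) + (8, 16). λ = (16 - 17)/(8 - 1) ≡ 18/7 mod 19. 7⁻¹ ≡ 11 (mod 19) since 7·11 = 77 ≡ 1, so λ ≡ 8.
  x = λ² - 1 - 8 = 64 - 9 ≡ 17; y = λ·(1 - 17) - 17 ≡ 7. → (17, 7)

(17, 7)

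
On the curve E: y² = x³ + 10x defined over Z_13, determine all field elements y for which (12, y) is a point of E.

none

x³ + 10x + 0 = 1848 ≡ 2 (mod 13).
2 is a non-residue mod 13; no y exists.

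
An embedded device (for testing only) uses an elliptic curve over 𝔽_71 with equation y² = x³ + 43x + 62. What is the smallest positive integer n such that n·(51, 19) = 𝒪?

11

2P: tangent at (51, 19): λ = (3·51² + 43)/(2·19) ≡ 36/38. 38⁻¹ ≡ 43 (mod 71) since 38·43 = 1634 ≡ 1, so λ ≡ 36·43 ≡ 57.
  x = λ² - 51 - 51 = 3249 - 102 ≡ 23; y = λ·(51 - 23) - 19 ≡ 15. → (23, 15)
3P: (23, 15) + (51, 19). λ = (19 - 15)/(51 - 23) ≡ 4/28 mod 71. 28⁻¹ ≡ 33 (mod 71), so λ ≡ 61.
  x = λ² - 23 - 51 = 3721 - 74 ≡ 26; y = λ·(23 - 26) - 15 ≡ 15. → (26, 15)
4P: (26, 15) + (51, 19). λ = (19 - 15)/(51 - 26) ≡ 4/25 mod 71. 25⁻¹ ≡ 54 (mod 71) since 25·54 = 1350 ≡ 1, so λ ≡ 3.
  x = λ² - 26 - 51 = 9 - 77 ≡ 3; y = λ·(26 - 3) - 15 ≡ 54. → (3, 54)
5P: (3, 54) + (51, 19). λ = (19 - 54)/(51 - 3) ≡ 36/48 mod 71. 48⁻¹ ≡ 37 (mod 71), so λ ≡ 54.
  x = λ² - 3 - 51 = 2916 - 54 ≡ 22; y = λ·(3 - 22) - 54 ≡ 56. → (22, 56)
6P: (22, 56) + (51, 19). λ = (19 - 56)/(51 - 22) ≡ 34/29 mod 71. 29⁻¹ ≡ 49 (mod 71) since 29·49 = 1421 ≡ 1, so λ ≡ 33.
  x = λ² - 22 - 51 = 1089 - 73 ≡ 22; y = λ·(22 - 22) - 56 ≡ 15. → (22, 15)
7P: (22, 15) + (51, 19). λ = (19 - 15)/(51 - 22) ≡ 4/29 mod 71. 29⁻¹ ≡ 49 (mod 71), so λ ≡ 54.
  x = λ² - 22 - 51 = 2916 - 73 ≡ 3; y = λ·(22 - 3) - 15 ≡ 17. → (3, 17)
8P: (3, 17) + (51, 19). λ = (19 - 17)/(51 - 3) ≡ 2/48 mod 71. 48⁻¹ ≡ 37 (mod 71), so λ ≡ 3.
  x = λ² - 3 - 51 = 9 - 54 ≡ 26; y = λ·(3 - 26) - 17 ≡ 56. → (26, 56)
9P: (26, 56) + (51, 19). λ = (19 - 56)/(51 - 26) ≡ 34/25 mod 71. 25⁻¹ ≡ 54 (mod 71) since 25·54 = 1350 ≡ 1, so λ ≡ 61.
  x = λ² - 26 - 51 = 3721 - 77 ≡ 23; y = λ·(26 - 23) - 56 ≡ 56. → (23, 56)
10P: (23, 56) + (51, 19). λ = (19 - 56)/(51 - 23) ≡ 34/28 mod 71. 28⁻¹ ≡ 33 (mod 71) since 28·33 = 924 ≡ 1, so λ ≡ 57.
  x = λ² - 23 - 51 = 3249 - 74 ≡ 51; y = λ·(23 - 51) - 56 ≡ 52. → (51, 52)
11P: (51, 52) + (51, 19): same x and y₁ ≡ -y₂, so the sum is 𝒪.
11P = 𝒪, so the order is 11.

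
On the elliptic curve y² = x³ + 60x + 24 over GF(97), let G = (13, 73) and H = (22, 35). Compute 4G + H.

First 4G:
Repeated addition: build up to 4G.
2G: tangent at (13, 73): λ = (3·13² + 60)/(2·73) ≡ 82/49. 49⁻¹ ≡ 2 (mod 97) since 49·2 = 98 ≡ 1, so λ ≡ 82·2 ≡ 67.
  x = λ² - 13 - 13 = 4489 - 26 ≡ 1; y = λ·(13 - 1) - 73 ≡ 52. → (1, 52)
3G: (1, 52) + (13, 73). λ = (73 - 52)/(13 - 1) ≡ 21/12 mod 97. 12⁻¹ ≡ 89 (mod 97), so λ ≡ 26.
  x = λ² - 1 - 13 = 676 - 14 ≡ 80; y = λ·(1 - 80) - 52 ≡ 28. → (80, 28)
4G: (80, 28) + (13, 73). λ = (73 - 28)/(13 - 80) ≡ 45/30 mod 97. 30⁻¹ ≡ 55 (mod 97) since 30·55 = 1650 ≡ 1, so λ ≡ 50.
  x = λ² - 80 - 13 = 2500 - 93 ≡ 79; y = λ·(80 - 79) - 28 ≡ 22. → (79, 22)
4G = (79, 22).
Finally 4G + H:
(79, 22) + (22, 35). λ = (35 - 22)/(22 - 79) ≡ 13/40 mod 97. 40⁻¹ ≡ 17 (mod 97) since 40·17 = 680 ≡ 1, so λ ≡ 27.
  x = λ² - 79 - 22 = 729 - 101 ≡ 46; y = λ·(79 - 46) - 22 ≡ 93. → (46, 93)

(46, 93)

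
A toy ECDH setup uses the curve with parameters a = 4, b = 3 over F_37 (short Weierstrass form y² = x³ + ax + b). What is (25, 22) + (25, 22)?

(17, 27)

tangent at (25, 22): λ = (3·25² + 4)/(2·22) ≡ 29/7. 7⁻¹ ≡ 16 (mod 37) since 7·16 = 112 ≡ 1, so λ ≡ 29·16 ≡ 20.
  x = λ² - 25 - 25 = 400 - 50 ≡ 17; y = λ·(25 - 17) - 22 ≡ 27. → (17, 27)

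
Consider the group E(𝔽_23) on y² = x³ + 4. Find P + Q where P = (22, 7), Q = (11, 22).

(16, 12)

(22, 7) + (11, 22). λ = (22 - 7)/(11 - 22) ≡ 15/12 mod 23. 12⁻¹ ≡ 2 (mod 23) since 12·2 = 24 ≡ 1, so λ ≡ 7.
  x = λ² - 22 - 11 = 49 - 33 ≡ 16; y = λ·(22 - 16) - 7 ≡ 12. → (16, 12)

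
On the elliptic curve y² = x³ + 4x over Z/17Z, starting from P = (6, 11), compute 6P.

Double-and-add on 6 = (110)₂. Start with P = (6, 11) for the leading 1-bit.
double: tangent at (6, 11): λ = (3·6² + 4)/(2·11) ≡ 10/5. 5⁻¹ ≡ 7 (mod 17), so λ ≡ 10·7 ≡ 2.
  x = λ² - 6 - 6 = 4 - 12 ≡ 9; y = λ·(6 - 9) - 11 ≡ 0. → (9, 0)
add P: (9, 0) + (6, 11). λ = (11 - 0)/(6 - 9) ≡ 11/14 mod 17. 14⁻¹ ≡ 11 (mod 17), so λ ≡ 2.
  x = λ² - 9 - 6 = 4 - 15 ≡ 6; y = λ·(9 - 6) - 0 ≡ 6. → (6, 6)
double: tangent at (6, 6): λ = (3·6² + 4)/(2·6) ≡ 10/12. 12⁻¹ ≡ 10 (mod 17), so λ ≡ 10·10 ≡ 15.
  x = λ² - 6 - 6 = 225 - 12 ≡ 9; y = λ·(6 - 9) - 6 ≡ 0. → (9, 0)

(9, 0)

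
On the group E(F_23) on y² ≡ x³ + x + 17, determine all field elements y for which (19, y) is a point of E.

8, 15

x³ + 1x + 17 = 6895 ≡ 18 (mod 23).
Square roots of 18 mod 23: 8 and 15 (since 8² = 64 ≡ 18).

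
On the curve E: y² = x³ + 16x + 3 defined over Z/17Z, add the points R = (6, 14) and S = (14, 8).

(5, 15)

(6, 14) + (14, 8). λ = (8 - 14)/(14 - 6) ≡ 11/8 mod 17. 8⁻¹ ≡ 15 (mod 17), so λ ≡ 12.
  x = λ² - 6 - 14 = 144 - 20 ≡ 5; y = λ·(6 - 5) - 14 ≡ 15. → (5, 15)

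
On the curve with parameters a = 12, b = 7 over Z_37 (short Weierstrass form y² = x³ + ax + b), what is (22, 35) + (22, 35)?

(9, 17)

tangent at (22, 35): λ = (3·22² + 12)/(2·35) ≡ 21/33. 33⁻¹ ≡ 9 (mod 37) since 33·9 = 297 ≡ 1, so λ ≡ 21·9 ≡ 4.
  x = λ² - 22 - 22 = 16 - 44 ≡ 9; y = λ·(22 - 9) - 35 ≡ 17. → (9, 17)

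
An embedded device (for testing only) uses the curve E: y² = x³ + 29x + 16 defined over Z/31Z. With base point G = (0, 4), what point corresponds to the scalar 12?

(8, 27)

Double-and-add on 12 = (1100)₂. Start with G = (0, 4) for the leading 1-bit.
double: tangent at (0, 4): λ = (3·0² + 29)/(2·4) ≡ 29/8. 8⁻¹ ≡ 4 (mod 31) since 8·4 = 32 ≡ 1, so λ ≡ 29·4 ≡ 23.
  x = λ² - 0 - 0 = 529 - 0 ≡ 2; y = λ·(0 - 2) - 4 ≡ 12. → (2, 12)
add G: (2, 12) + (0, 4). λ = (4 - 12)/(0 - 2) ≡ 23/29 mod 31. 29⁻¹ ≡ 15 (mod 31), so λ ≡ 4.
  x = λ² - 2 - 0 = 16 - 2 ≡ 14; y = λ·(2 - 14) - 12 ≡ 2. → (14, 2)
double: tangent at (14, 2): λ = (3·14² + 29)/(2·2) ≡ 28/4. 4⁻¹ ≡ 8 (mod 31), so λ ≡ 28·8 ≡ 7.
  x = λ² - 14 - 14 = 49 - 28 ≡ 21; y = λ·(14 - 21) - 2 ≡ 11. → (21, 11)
double: tangent at (21, 11): λ = (3·21² + 29)/(2·11) ≡ 19/22. 22⁻¹ ≡ 24 (mod 31) since 22·24 = 528 ≡ 1, so λ ≡ 19·24 ≡ 22.
  x = λ² - 21 - 21 = 484 - 42 ≡ 8; y = λ·(21 - 8) - 11 ≡ 27. → (8, 27)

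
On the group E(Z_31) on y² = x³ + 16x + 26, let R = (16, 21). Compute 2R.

(3, 15)

tangent at (16, 21): λ = (3·16² + 16)/(2·21) ≡ 9/11. 11⁻¹ ≡ 17 (mod 31) since 11·17 = 187 ≡ 1, so λ ≡ 9·17 ≡ 29.
  x = λ² - 16 - 16 = 841 - 32 ≡ 3; y = λ·(16 - 3) - 21 ≡ 15. → (3, 15)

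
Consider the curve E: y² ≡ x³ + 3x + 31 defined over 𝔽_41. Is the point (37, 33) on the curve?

no

y² = 33² ≡ 23; x³ + 3x + 31 = 50795 ≡ 37 (mod 41). 23 ≠ 37.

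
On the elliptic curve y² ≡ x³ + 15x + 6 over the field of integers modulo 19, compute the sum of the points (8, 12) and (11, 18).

(4, 15)

(8, 12) + (11, 18). λ = (18 - 12)/(11 - 8) ≡ 6/3 mod 19. 3⁻¹ ≡ 13 (mod 19), so λ ≡ 2.
  x = λ² - 8 - 11 = 4 - 19 ≡ 4; y = λ·(8 - 4) - 12 ≡ 15. → (4, 15)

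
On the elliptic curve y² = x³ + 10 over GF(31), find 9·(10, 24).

(16, 13)

Write P = (10, 24).
Repeated addition: build up to 9P.
2P: tangent at (10, 24): λ = (3·10² + 0)/(2·24) ≡ 21/17. 17⁻¹ ≡ 11 (mod 31) since 17·11 = 187 ≡ 1, so λ ≡ 21·11 ≡ 14.
  x = λ² - 10 - 10 = 196 - 20 ≡ 21; y = λ·(10 - 21) - 24 ≡ 8. → (21, 8)
3P: (21, 8) + (10, 24). λ = (24 - 8)/(10 - 21) ≡ 16/20 mod 31. 20⁻¹ ≡ 14 (mod 31), so λ ≡ 7.
  x = λ² - 21 - 10 = 49 - 31 ≡ 18; y = λ·(21 - 18) - 8 ≡ 13. → (18, 13)
4P: (18, 13) + (10, 24). λ = (24 - 13)/(10 - 18) ≡ 11/23 mod 31. 23⁻¹ ≡ 27 (mod 31), so λ ≡ 18.
  x = λ² - 18 - 10 = 324 - 28 ≡ 17; y = λ·(18 - 17) - 13 ≡ 5. → (17, 5)
5P: (17, 5) + (10, 24). λ = (24 - 5)/(10 - 17) ≡ 19/24 mod 31. 24⁻¹ ≡ 22 (mod 31), so λ ≡ 15.
  x = λ² - 17 - 10 = 225 - 27 ≡ 12; y = λ·(17 - 12) - 5 ≡ 8. → (12, 8)
6P: (12, 8) + (10, 24). λ = (24 - 8)/(10 - 12) ≡ 16/29 mod 31. 29⁻¹ ≡ 15 (mod 31), so λ ≡ 23.
  x = λ² - 12 - 10 = 529 - 22 ≡ 11; y = λ·(12 - 11) - 8 ≡ 15. → (11, 15)
7P: (11, 15) + (10, 24). λ = (24 - 15)/(10 - 11) ≡ 9/30 mod 31. 30⁻¹ ≡ 30 (mod 31) since 30·30 = 900 ≡ 1, so λ ≡ 22.
  x = λ² - 11 - 10 = 484 - 21 ≡ 29; y = λ·(11 - 29) - 15 ≡ 23. → (29, 23)
8P: (29, 23) + (10, 24). λ = (24 - 23)/(10 - 29) ≡ 1/12 mod 31. 12⁻¹ ≡ 13 (mod 31) since 12·13 = 156 ≡ 1, so λ ≡ 13.
  x = λ² - 29 - 10 = 169 - 39 ≡ 6; y = λ·(29 - 6) - 23 ≡ 28. → (6, 28)
9P: (6, 28) + (10, 24). λ = (24 - 28)/(10 - 6) ≡ 27/4 mod 31. 4⁻¹ ≡ 8 (mod 31) since 4·8 = 32 ≡ 1, so λ ≡ 30.
  x = λ² - 6 - 10 = 900 - 16 ≡ 16; y = λ·(6 - 16) - 28 ≡ 13. → (16, 13)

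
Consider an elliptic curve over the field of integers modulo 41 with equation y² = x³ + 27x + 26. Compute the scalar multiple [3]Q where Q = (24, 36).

Repeated addition: build up to 3Q.
2Q: tangent at (24, 36): λ = (3·24² + 27)/(2·36) ≡ 33/31. 31⁻¹ ≡ 4 (mod 41), so λ ≡ 33·4 ≡ 9.
  x = λ² - 24 - 24 = 81 - 48 ≡ 33; y = λ·(24 - 33) - 36 ≡ 6. → (33, 6)
3Q: (33, 6) + (24, 36). λ = (36 - 6)/(24 - 33) ≡ 30/32 mod 41. 32⁻¹ ≡ 9 (mod 41), so λ ≡ 24.
  x = λ² - 33 - 24 = 576 - 57 ≡ 27; y = λ·(33 - 27) - 6 ≡ 15. → (27, 15)

(27, 15)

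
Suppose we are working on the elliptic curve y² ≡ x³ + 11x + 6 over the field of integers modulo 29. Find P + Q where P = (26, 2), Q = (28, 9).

(9, 14)

(26, 2) + (28, 9). λ = (9 - 2)/(28 - 26) ≡ 7/2 mod 29. 2⁻¹ ≡ 15 (mod 29), so λ ≡ 18.
  x = λ² - 26 - 28 = 324 - 54 ≡ 9; y = λ·(26 - 9) - 2 ≡ 14. → (9, 14)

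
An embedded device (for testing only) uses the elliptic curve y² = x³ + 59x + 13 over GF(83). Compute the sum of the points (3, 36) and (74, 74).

(46, 31)

(3, 36) + (74, 74). λ = (74 - 36)/(74 - 3) ≡ 38/71 mod 83. 71⁻¹ ≡ 76 (mod 83) since 71·76 = 5396 ≡ 1, so λ ≡ 66.
  x = λ² - 3 - 74 = 4356 - 77 ≡ 46; y = λ·(3 - 46) - 36 ≡ 31. → (46, 31)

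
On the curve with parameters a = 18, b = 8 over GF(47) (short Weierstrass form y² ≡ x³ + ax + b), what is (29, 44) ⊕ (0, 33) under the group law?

(22, 17)

(29, 44) + (0, 33). λ = (33 - 44)/(0 - 29) ≡ 36/18 mod 47. 18⁻¹ ≡ 34 (mod 47) since 18·34 = 612 ≡ 1, so λ ≡ 2.
  x = λ² - 29 - 0 = 4 - 29 ≡ 22; y = λ·(29 - 22) - 44 ≡ 17. → (22, 17)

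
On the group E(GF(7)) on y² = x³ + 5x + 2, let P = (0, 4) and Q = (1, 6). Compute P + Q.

(0, 4) + (1, 6). λ = (6 - 4)/(1 - 0) ≡ 2/1 mod 7. 1⁻¹ ≡ 1 (mod 7), so λ ≡ 2.
  x = λ² - 0 - 1 = 4 - 1 ≡ 3; y = λ·(0 - 3) - 4 ≡ 4. → (3, 4)

(3, 4)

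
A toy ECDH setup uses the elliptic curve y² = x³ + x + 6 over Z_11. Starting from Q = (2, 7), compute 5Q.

(3, 6)

Double-and-add on 5 = (101)₂. Start with Q = (2, 7) for the leading 1-bit.
double: tangent at (2, 7): λ = (3·2² + 1)/(2·7) ≡ 2/3. 3⁻¹ ≡ 4 (mod 11) since 3·4 = 12 ≡ 1, so λ ≡ 2·4 ≡ 8.
  x = λ² - 2 - 2 = 64 - 4 ≡ 5; y = λ·(2 - 5) - 7 ≡ 2. → (5, 2)
double: tangent at (5, 2): λ = (3·5² + 1)/(2·2) ≡ 10/4. 4⁻¹ ≡ 3 (mod 11), so λ ≡ 10·3 ≡ 8.
  x = λ² - 5 - 5 = 64 - 10 ≡ 10; y = λ·(5 - 10) - 2 ≡ 2. → (10, 2)
add Q: (10, 2) + (2, 7). λ = (7 - 2)/(2 - 10) ≡ 5/3 mod 11. 3⁻¹ ≡ 4 (mod 11), so λ ≡ 9.
  x = λ² - 10 - 2 = 81 - 12 ≡ 3; y = λ·(10 - 3) - 2 ≡ 6. → (3, 6)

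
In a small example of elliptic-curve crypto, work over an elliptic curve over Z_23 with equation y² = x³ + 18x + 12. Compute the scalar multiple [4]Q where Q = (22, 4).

O

Double-and-add on 4 = (100)₂. Start with Q = (22, 4) for the leading 1-bit.
double: tangent at (22, 4): λ = (3·22² + 18)/(2·4) ≡ 21/8. 8⁻¹ ≡ 3 (mod 23), so λ ≡ 21·3 ≡ 17.
  x = λ² - 22 - 22 = 289 - 44 ≡ 15; y = λ·(22 - 15) - 4 ≡ 0. → (15, 0)
double: (15, 0) + (15, 0): same x and y₁ ≡ -y₂, so the sum is O.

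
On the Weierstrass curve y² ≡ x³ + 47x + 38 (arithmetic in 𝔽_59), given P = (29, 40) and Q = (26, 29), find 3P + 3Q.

First 3P:
Repeated addition: build up to 3P.
2P: tangent at (29, 40): λ = (3·29² + 47)/(2·40) ≡ 33/21. 21⁻¹ ≡ 45 (mod 59) since 21·45 = 945 ≡ 1, so λ ≡ 33·45 ≡ 10.
  x = λ² - 29 - 29 = 100 - 58 ≡ 42; y = λ·(29 - 42) - 40 ≡ 7. → (42, 7)
3P: (42, 7) + (29, 40). λ = (40 - 7)/(29 - 42) ≡ 33/46 mod 59. 46⁻¹ ≡ 9 (mod 59), so λ ≡ 2.
  x = λ² - 42 - 29 = 4 - 71 ≡ 51; y = λ·(42 - 51) - 7 ≡ 34. → (51, 34)
3P = (51, 34).
Next 3Q:
Repeated addition: build up to 3Q.
2Q: tangent at (26, 29): λ = (3·26² + 47)/(2·29) ≡ 10/58. 58⁻¹ ≡ 58 (mod 59) since 58·58 = 3364 ≡ 1, so λ ≡ 10·58 ≡ 49.
  x = λ² - 26 - 26 = 2401 - 52 ≡ 48; y = λ·(26 - 48) - 29 ≡ 14. → (48, 14)
3Q: (48, 14) + (26, 29). λ = (29 - 14)/(26 - 48) ≡ 15/37 mod 59. 37⁻¹ ≡ 8 (mod 59), so λ ≡ 2.
  x = λ² - 48 - 26 = 4 - 74 ≡ 48; y = λ·(48 - 48) - 14 ≡ 45. → (48, 45)
3Q = (48, 45).
Finally 3P + 3Q:
(51, 34) + (48, 45). λ = (45 - 34)/(48 - 51) ≡ 11/56 mod 59. 56⁻¹ ≡ 39 (mod 59), so λ ≡ 16.
  x = λ² - 51 - 48 = 256 - 99 ≡ 39; y = λ·(51 - 39) - 34 ≡ 40. → (39, 40)

(39, 40)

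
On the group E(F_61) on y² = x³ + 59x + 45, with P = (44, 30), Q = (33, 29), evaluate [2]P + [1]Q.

First 2P:
Repeated addition: build up to 2P.
2P: tangent at (44, 30): λ = (3·44² + 59)/(2·30) ≡ 11/60. 60⁻¹ ≡ 60 (mod 61), so λ ≡ 11·60 ≡ 50.
  x = λ² - 44 - 44 = 2500 - 88 ≡ 33; y = λ·(44 - 33) - 30 ≡ 32. → (33, 32)
2P = (33, 32).
Finally 2P + Q:
(33, 32) + (33, 29): same x and y₁ ≡ -y₂, so the sum is ∞.

O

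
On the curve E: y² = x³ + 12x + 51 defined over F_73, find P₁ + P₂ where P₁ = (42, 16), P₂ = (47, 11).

(42, 16) + (47, 11). λ = (11 - 16)/(47 - 42) ≡ 68/5 mod 73. 5⁻¹ ≡ 44 (mod 73) since 5·44 = 220 ≡ 1, so λ ≡ 72.
  x = λ² - 42 - 47 = 5184 - 89 ≡ 58; y = λ·(42 - 58) - 16 ≡ 0. → (58, 0)

(58, 0)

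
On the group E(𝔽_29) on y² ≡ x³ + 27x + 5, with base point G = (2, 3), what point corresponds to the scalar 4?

(2, 3)

Repeated addition: build up to 4G.
2G: tangent at (2, 3): λ = (3·2² + 27)/(2·3) ≡ 10/6. 6⁻¹ ≡ 5 (mod 29), so λ ≡ 10·5 ≡ 21.
  x = λ² - 2 - 2 = 441 - 4 ≡ 2; y = λ·(2 - 2) - 3 ≡ 26. → (2, 26)
3G: (2, 26) + (2, 3): same x and y₁ ≡ -y₂, so the sum is the point at infinity.
4G: the point at infinity + (2, 3) = (2, 3) (identity).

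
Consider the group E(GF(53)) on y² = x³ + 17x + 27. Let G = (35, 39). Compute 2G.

tangent at (35, 39): λ = (3·35² + 17)/(2·39) ≡ 35/25. 25⁻¹ ≡ 17 (mod 53) since 25·17 = 425 ≡ 1, so λ ≡ 35·17 ≡ 12.
  x = λ² - 35 - 35 = 144 - 70 ≡ 21; y = λ·(35 - 21) - 39 ≡ 23. → (21, 23)

(21, 23)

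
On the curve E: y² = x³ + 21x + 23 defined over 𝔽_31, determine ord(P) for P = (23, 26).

5

2P: tangent at (23, 26): λ = (3·23² + 21)/(2·26) ≡ 27/21. 21⁻¹ ≡ 3 (mod 31) since 21·3 = 63 ≡ 1, so λ ≡ 27·3 ≡ 19.
  x = λ² - 23 - 23 = 361 - 46 ≡ 5; y = λ·(23 - 5) - 26 ≡ 6. → (5, 6)
3P: (5, 6) + (23, 26). λ = (26 - 6)/(23 - 5) ≡ 20/18 mod 31. 18⁻¹ ≡ 19 (mod 31), so λ ≡ 8.
  x = λ² - 5 - 23 = 64 - 28 ≡ 5; y = λ·(5 - 5) - 6 ≡ 25. → (5, 25)
4P: (5, 25) + (23, 26). λ = (26 - 25)/(23 - 5) ≡ 1/18 mod 31. 18⁻¹ ≡ 19 (mod 31), so λ ≡ 19.
  x = λ² - 5 - 23 = 361 - 28 ≡ 23; y = λ·(5 - 23) - 25 ≡ 5. → (23, 5)
5P: (23, 5) + (23, 26): same x and y₁ ≡ -y₂, so the sum is ∞.
5P = ∞, so the order is 5.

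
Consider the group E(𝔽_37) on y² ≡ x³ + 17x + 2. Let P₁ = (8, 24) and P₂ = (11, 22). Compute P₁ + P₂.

(8, 24) + (11, 22). λ = (22 - 24)/(11 - 8) ≡ 35/3 mod 37. 3⁻¹ ≡ 25 (mod 37), so λ ≡ 24.
  x = λ² - 8 - 11 = 576 - 19 ≡ 2; y = λ·(8 - 2) - 24 ≡ 9. → (2, 9)

(2, 9)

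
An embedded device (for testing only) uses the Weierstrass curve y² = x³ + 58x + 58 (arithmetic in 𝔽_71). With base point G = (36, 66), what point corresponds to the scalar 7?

(51, 46)

Double-and-add on 7 = (111)₂. Start with G = (36, 66) for the leading 1-bit.
double: tangent at (36, 66): λ = (3·36² + 58)/(2·66) ≡ 41/61. 61⁻¹ ≡ 7 (mod 71), so λ ≡ 41·7 ≡ 3.
  x = λ² - 36 - 36 = 9 - 72 ≡ 8; y = λ·(36 - 8) - 66 ≡ 18. → (8, 18)
add G: (8, 18) + (36, 66). λ = (66 - 18)/(36 - 8) ≡ 48/28 mod 71. 28⁻¹ ≡ 33 (mod 71), so λ ≡ 22.
  x = λ² - 8 - 36 = 484 - 44 ≡ 14; y = λ·(8 - 14) - 18 ≡ 63. → (14, 63)
double: tangent at (14, 63): λ = (3·14² + 58)/(2·63) ≡ 7/55. 55⁻¹ ≡ 31 (mod 71) since 55·31 = 1705 ≡ 1, so λ ≡ 7·31 ≡ 4.
  x = λ² - 14 - 14 = 16 - 28 ≡ 59; y = λ·(14 - 59) - 63 ≡ 41. → (59, 41)
add G: (59, 41) + (36, 66). λ = (66 - 41)/(36 - 59) ≡ 25/48 mod 71. 48⁻¹ ≡ 37 (mod 71) since 48·37 = 1776 ≡ 1, so λ ≡ 2.
  x = λ² - 59 - 36 = 4 - 95 ≡ 51; y = λ·(59 - 51) - 41 ≡ 46. → (51, 46)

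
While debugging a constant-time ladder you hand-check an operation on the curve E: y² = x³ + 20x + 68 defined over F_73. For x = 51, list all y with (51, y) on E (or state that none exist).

x³ + 20x + 68 = 133739 ≡ 3 (mod 73).
Square roots of 3 mod 73: 21 and 52 (since 21² = 441 ≡ 3).

21, 52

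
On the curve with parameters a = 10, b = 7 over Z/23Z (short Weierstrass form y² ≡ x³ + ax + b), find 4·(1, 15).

Write P = (1, 15).
Double-and-add on 4 = (100)₂. Start with P = (1, 15) for the leading 1-bit.
double: tangent at (1, 15): λ = (3·1² + 10)/(2·15) ≡ 13/7. 7⁻¹ ≡ 10 (mod 23), so λ ≡ 13·10 ≡ 15.
  x = λ² - 1 - 1 = 225 - 2 ≡ 16; y = λ·(1 - 16) - 15 ≡ 13. → (16, 13)
double: tangent at (16, 13): λ = (3·16² + 10)/(2·13) ≡ 19/3. 3⁻¹ ≡ 8 (mod 23), so λ ≡ 19·8 ≡ 14.
  x = λ² - 16 - 16 = 196 - 32 ≡ 3; y = λ·(16 - 3) - 13 ≡ 8. → (3, 8)

(3, 8)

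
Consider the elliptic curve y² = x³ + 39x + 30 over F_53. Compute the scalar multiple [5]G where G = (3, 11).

(3, 42)

Repeated addition: build up to 5G.
2G: tangent at (3, 11): λ = (3·3² + 39)/(2·11) ≡ 13/22. 22⁻¹ ≡ 41 (mod 53) since 22·41 = 902 ≡ 1, so λ ≡ 13·41 ≡ 3.
  x = λ² - 3 - 3 = 9 - 6 ≡ 3; y = λ·(3 - 3) - 11 ≡ 42. → (3, 42)
3G: (3, 42) + (3, 11): same x and y₁ ≡ -y₂, so the sum is O.
4G: O + (3, 11) = (3, 11) (identity).
5G: tangent at (3, 11): λ = (3·3² + 39)/(2·11) ≡ 13/22. 22⁻¹ ≡ 41 (mod 53), so λ ≡ 13·41 ≡ 3.
  x = λ² - 3 - 3 = 9 - 6 ≡ 3; y = λ·(3 - 3) - 11 ≡ 42. → (3, 42)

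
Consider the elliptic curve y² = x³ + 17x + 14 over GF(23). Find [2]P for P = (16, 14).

(7, 19)

tangent at (16, 14): λ = (3·16² + 17)/(2·14) ≡ 3/5. 5⁻¹ ≡ 14 (mod 23), so λ ≡ 3·14 ≡ 19.
  x = λ² - 16 - 16 = 361 - 32 ≡ 7; y = λ·(16 - 7) - 14 ≡ 19. → (7, 19)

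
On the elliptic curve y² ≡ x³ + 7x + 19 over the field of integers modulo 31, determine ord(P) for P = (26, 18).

3

2P: tangent at (26, 18): λ = (3·26² + 7)/(2·18) ≡ 20/5. 5⁻¹ ≡ 25 (mod 31), so λ ≡ 20·25 ≡ 4.
  x = λ² - 26 - 26 = 16 - 52 ≡ 26; y = λ·(26 - 26) - 18 ≡ 13. → (26, 13)
3P: (26, 13) + (26, 18): same x and y₁ ≡ -y₂, so the sum is 𝒪.
3P = 𝒪, so the order is 3.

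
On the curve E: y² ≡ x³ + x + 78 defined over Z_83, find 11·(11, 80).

Write P = (11, 80).
Double-and-add on 11 = (1011)₂. Start with P = (11, 80) for the leading 1-bit.
double: tangent at (11, 80): λ = (3·11² + 1)/(2·80) ≡ 32/77. 77⁻¹ ≡ 69 (mod 83) since 77·69 = 5313 ≡ 1, so λ ≡ 32·69 ≡ 50.
  x = λ² - 11 - 11 = 2500 - 22 ≡ 71; y = λ·(11 - 71) - 80 ≡ 74. → (71, 74)
double: tangent at (71, 74): λ = (3·71² + 1)/(2·74) ≡ 18/65. 65⁻¹ ≡ 23 (mod 83), so λ ≡ 18·23 ≡ 82.
  x = λ² - 71 - 71 = 6724 - 142 ≡ 25; y = λ·(71 - 25) - 74 ≡ 46. → (25, 46)
add P: (25, 46) + (11, 80). λ = (80 - 46)/(11 - 25) ≡ 34/69 mod 83. 69⁻¹ ≡ 77 (mod 83) since 69·77 = 5313 ≡ 1, so λ ≡ 45.
  x = λ² - 25 - 11 = 2025 - 36 ≡ 80; y = λ·(25 - 80) - 46 ≡ 52. → (80, 52)
double: tangent at (80, 52): λ = (3·80² + 1)/(2·52) ≡ 28/21. 21⁻¹ ≡ 4 (mod 83) since 21·4 = 84 ≡ 1, so λ ≡ 28·4 ≡ 29.
  x = λ² - 80 - 80 = 841 - 160 ≡ 17; y = λ·(80 - 17) - 52 ≡ 32. → (17, 32)
add P: (17, 32) + (11, 80). λ = (80 - 32)/(11 - 17) ≡ 48/77 mod 83. 77⁻¹ ≡ 69 (mod 83), so λ ≡ 75.
  x = λ² - 17 - 11 = 5625 - 28 ≡ 36; y = λ·(17 - 36) - 32 ≡ 37. → (36, 37)

(36, 37)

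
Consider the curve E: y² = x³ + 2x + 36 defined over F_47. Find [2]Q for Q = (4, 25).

tangent at (4, 25): λ = (3·4² + 2)/(2·25) ≡ 3/3. 3⁻¹ ≡ 16 (mod 47), so λ ≡ 3·16 ≡ 1.
  x = λ² - 4 - 4 = 1 - 8 ≡ 40; y = λ·(4 - 40) - 25 ≡ 33. → (40, 33)

(40, 33)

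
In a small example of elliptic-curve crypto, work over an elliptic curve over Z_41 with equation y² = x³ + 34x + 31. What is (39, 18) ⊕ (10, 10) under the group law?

(38, 36)

(39, 18) + (10, 10). λ = (10 - 18)/(10 - 39) ≡ 33/12 mod 41. 12⁻¹ ≡ 24 (mod 41), so λ ≡ 13.
  x = λ² - 39 - 10 = 169 - 49 ≡ 38; y = λ·(39 - 38) - 18 ≡ 36. → (38, 36)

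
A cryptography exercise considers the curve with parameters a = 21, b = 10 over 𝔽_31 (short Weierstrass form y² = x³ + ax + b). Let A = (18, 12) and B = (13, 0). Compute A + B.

(18, 12) + (13, 0). λ = (0 - 12)/(13 - 18) ≡ 19/26 mod 31. 26⁻¹ ≡ 6 (mod 31), so λ ≡ 21.
  x = λ² - 18 - 13 = 441 - 31 ≡ 7; y = λ·(18 - 7) - 12 ≡ 2. → (7, 2)

(7, 2)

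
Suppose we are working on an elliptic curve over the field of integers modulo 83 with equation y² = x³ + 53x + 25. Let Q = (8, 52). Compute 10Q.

(12, 56)

Repeated addition: build up to 10Q.
2Q: tangent at (8, 52): λ = (3·8² + 53)/(2·52) ≡ 79/21. 21⁻¹ ≡ 4 (mod 83), so λ ≡ 79·4 ≡ 67.
  x = λ² - 8 - 8 = 4489 - 16 ≡ 74; y = λ·(8 - 74) - 52 ≡ 8. → (74, 8)
3Q: (74, 8) + (8, 52). λ = (52 - 8)/(8 - 74) ≡ 44/17 mod 83. 17⁻¹ ≡ 44 (mod 83), so λ ≡ 27.
  x = λ² - 74 - 8 = 729 - 82 ≡ 66; y = λ·(74 - 66) - 8 ≡ 42. → (66, 42)
4Q: (66, 42) + (8, 52). λ = (52 - 42)/(8 - 66) ≡ 10/25 mod 83. 25⁻¹ ≡ 10 (mod 83), so λ ≡ 17.
  x = λ² - 66 - 8 = 289 - 74 ≡ 49; y = λ·(66 - 49) - 42 ≡ 81. → (49, 81)
5Q: (49, 81) + (8, 52). λ = (52 - 81)/(8 - 49) ≡ 54/42 mod 83. 42⁻¹ ≡ 2 (mod 83) since 42·2 = 84 ≡ 1, so λ ≡ 25.
  x = λ² - 49 - 8 = 625 - 57 ≡ 70; y = λ·(49 - 70) - 81 ≡ 58. → (70, 58)
6Q: (70, 58) + (8, 52). λ = (52 - 58)/(8 - 70) ≡ 77/21 mod 83. 21⁻¹ ≡ 4 (mod 83), so λ ≡ 59.
  x = λ² - 70 - 8 = 3481 - 78 ≡ 0; y = λ·(70 - 0) - 58 ≡ 5. → (0, 5)
7Q: (0, 5) + (8, 52). λ = (52 - 5)/(8 - 0) ≡ 47/8 mod 83. 8⁻¹ ≡ 52 (mod 83) since 8·52 = 416 ≡ 1, so λ ≡ 37.
  x = λ² - 0 - 8 = 1369 - 8 ≡ 33; y = λ·(0 - 33) - 5 ≡ 19. → (33, 19)
8Q: (33, 19) + (8, 52). λ = (52 - 19)/(8 - 33) ≡ 33/58 mod 83. 58⁻¹ ≡ 73 (mod 83), so λ ≡ 2.
  x = λ² - 33 - 8 = 4 - 41 ≡ 46; y = λ·(33 - 46) - 19 ≡ 38. → (46, 38)
9Q: (46, 38) + (8, 52). λ = (52 - 38)/(8 - 46) ≡ 14/45 mod 83. 45⁻¹ ≡ 24 (mod 83), so λ ≡ 4.
  x = λ² - 46 - 8 = 16 - 54 ≡ 45; y = λ·(46 - 45) - 38 ≡ 49. → (45, 49)
10Q: (45, 49) + (8, 52). λ = (52 - 49)/(8 - 45) ≡ 3/46 mod 83. 46⁻¹ ≡ 74 (mod 83) since 46·74 = 3404 ≡ 1, so λ ≡ 56.
  x = λ² - 45 - 8 = 3136 - 53 ≡ 12; y = λ·(45 - 12) - 49 ≡ 56. → (12, 56)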